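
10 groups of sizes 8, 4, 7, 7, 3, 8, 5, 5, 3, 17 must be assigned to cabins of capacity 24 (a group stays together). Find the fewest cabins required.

Total = 17 + 8 + 8 + 7 + 7 + 5 + 5 + 4 + 3 + 3 = 67.
Lower bound: ⌈67/24⌉ = 3 cabins.
A packing using 3 cabins:
  cabin 1: 17 + 7 = 24
  cabin 2: 8 + 8 + 7 = 23
  cabin 3: 5 + 5 + 4 + 3 + 3 = 20
This matches the lower bound, so 3 is optimal.

3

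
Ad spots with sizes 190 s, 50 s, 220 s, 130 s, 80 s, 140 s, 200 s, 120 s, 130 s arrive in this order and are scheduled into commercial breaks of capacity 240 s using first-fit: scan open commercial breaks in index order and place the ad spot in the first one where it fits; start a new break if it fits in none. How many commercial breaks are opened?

7

  190 → break 1 (new)  [load 190/240]
  50 → break 1  [load 240/240]
  220 → break 2 (new)  [load 220/240]
  130 → break 3 (new)  [load 130/240]
  80 → break 3  [load 210/240]
  140 → break 4 (new)  [load 140/240]
  200 → break 5 (new)  [load 200/240]
  120 → break 6 (new)  [load 120/240]
  130 → break 7 (new)  [load 130/240]
7 commercial breaks opened.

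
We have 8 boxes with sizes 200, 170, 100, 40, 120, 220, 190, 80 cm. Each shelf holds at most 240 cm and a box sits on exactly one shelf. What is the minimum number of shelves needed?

Total = 220 + 200 + 190 + 170 + 120 + 100 + 80 + 40 = 1120 cm.
Lower bound: ⌈1120/240⌉ = 5 shelves.
A packing using 6 shelves:
  shelf 1: 220 = 220
  shelf 2: 200 + 40 = 240
  shelf 3: 190 = 190
  shelf 4: 170 = 170
  shelf 5: 120 + 100 = 220
  shelf 6: 80 = 80
No arrangement into 5 shelves stays within capacity, so 6 is optimal.

6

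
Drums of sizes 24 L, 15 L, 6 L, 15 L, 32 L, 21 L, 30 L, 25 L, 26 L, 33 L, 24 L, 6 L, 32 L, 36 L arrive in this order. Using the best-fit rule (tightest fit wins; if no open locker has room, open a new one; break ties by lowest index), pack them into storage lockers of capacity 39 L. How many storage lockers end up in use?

11

  24 → locker 1 (new)  [load 24/39]
  15 → locker 1  [load 39/39]
  6 → locker 2 (new)  [load 6/39]
  15 → locker 2  [load 21/39]
  32 → locker 3 (new)  [load 32/39]
  21 → locker 4 (new)  [load 21/39]
  30 → locker 5 (new)  [load 30/39]
  25 → locker 6 (new)  [load 25/39]
  26 → locker 7 (new)  [load 26/39]
  33 → locker 8 (new)  [load 33/39]
  24 → locker 9 (new)  [load 24/39]
  6 → locker 8  [load 39/39]
  32 → locker 10 (new)  [load 32/39]
  36 → locker 11 (new)  [load 36/39]
11 storage lockers opened.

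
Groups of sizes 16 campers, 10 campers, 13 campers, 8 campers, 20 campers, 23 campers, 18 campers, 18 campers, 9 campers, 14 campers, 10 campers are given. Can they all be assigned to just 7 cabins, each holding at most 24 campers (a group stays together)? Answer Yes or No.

Total = 159 campers; ⌈159/24⌉ = 7.
The bound of 7 does not rule out 7, but exhaustive search shows no assignment into 7 cabins of capacity 24 campers exists — the minimum is 8.

No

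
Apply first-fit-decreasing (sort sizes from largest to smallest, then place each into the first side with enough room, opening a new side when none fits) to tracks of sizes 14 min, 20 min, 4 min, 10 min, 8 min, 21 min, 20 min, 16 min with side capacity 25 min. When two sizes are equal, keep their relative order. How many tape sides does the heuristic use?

Sorted descending: 21, 20, 20, 16, 14, 10, 8, 4.
  21 → side 1 (new)  [load 21/25]
  20 → side 2 (new)  [load 20/25]
  20 → side 3 (new)  [load 20/25]
  16 → side 4 (new)  [load 16/25]
  14 → side 5 (new)  [load 14/25]
  10 → side 5  [load 24/25]
  8 → side 4  [load 24/25]
  4 → side 1  [load 25/25]
5 tape sides opened.

5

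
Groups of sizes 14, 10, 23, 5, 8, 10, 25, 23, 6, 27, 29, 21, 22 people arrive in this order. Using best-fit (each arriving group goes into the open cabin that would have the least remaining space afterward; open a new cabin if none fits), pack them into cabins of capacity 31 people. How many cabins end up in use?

8

  14 → cabin 1 (new)  [load 14/31]
  10 → cabin 1  [load 24/31]
  23 → cabin 2 (new)  [load 23/31]
  5 → cabin 1  [load 29/31]
  8 → cabin 2  [load 31/31]
  10 → cabin 3 (new)  [load 10/31]
  25 → cabin 4 (new)  [load 25/31]
  23 → cabin 5 (new)  [load 23/31]
  6 → cabin 4  [load 31/31]
  27 → cabin 6 (new)  [load 27/31]
  29 → cabin 7 (new)  [load 29/31]
  21 → cabin 3  [load 31/31]
  22 → cabin 8 (new)  [load 22/31]
8 cabins opened.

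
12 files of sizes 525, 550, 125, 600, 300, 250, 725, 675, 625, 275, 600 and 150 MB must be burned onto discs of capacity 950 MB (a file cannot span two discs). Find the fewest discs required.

Total = 725 + 675 + 625 + 600 + 600 + 550 + 525 + 300 + 275 + 250 + 150 + 125 = 5400 MB.
Lower bound: ⌈5400/950⌉ = 6 discs.
Also, 7 files each exceed 475 MB, and no two of those can share a disc, so at least 7 discs are needed.
A packing using 7 discs:
  disc 1: 725 + 150 = 875
  disc 2: 675 + 275 = 950
  disc 3: 625 + 300 = 925
  disc 4: 600 + 250 = 850
  disc 5: 600 + 125 = 725
  disc 6: 550 = 550
  disc 7: 525 = 525
This matches the lower bound, so 7 is optimal.

7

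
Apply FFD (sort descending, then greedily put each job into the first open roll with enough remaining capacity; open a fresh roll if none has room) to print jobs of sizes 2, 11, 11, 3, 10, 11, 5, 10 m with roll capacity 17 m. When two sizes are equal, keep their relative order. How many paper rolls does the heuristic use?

Sorted descending: 11, 11, 11, 10, 10, 5, 3, 2.
  11 → roll 1 (new)  [load 11/17]
  11 → roll 2 (new)  [load 11/17]
  11 → roll 3 (new)  [load 11/17]
  10 → roll 4 (new)  [load 10/17]
  10 → roll 5 (new)  [load 10/17]
  5 → roll 1  [load 16/17]
  3 → roll 2  [load 14/17]
  2 → roll 2  [load 16/17]
5 paper rolls opened.

5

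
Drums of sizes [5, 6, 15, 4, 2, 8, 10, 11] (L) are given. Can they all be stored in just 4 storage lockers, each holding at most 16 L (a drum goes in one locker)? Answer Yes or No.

Yes

A valid assignment using 4 storage lockers:
  locker 1: 15 = 15
  locker 2: 11 + 5 = 16
  locker 3: 10 + 6 = 16
  locker 4: 8 + 4 + 2 = 14
Every load is within 16 L, so 4 storage lockers suffice.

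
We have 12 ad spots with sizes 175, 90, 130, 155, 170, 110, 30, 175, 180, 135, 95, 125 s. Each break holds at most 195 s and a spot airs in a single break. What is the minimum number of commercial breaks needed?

Total = 180 + 175 + 175 + 170 + 155 + 135 + 130 + 125 + 110 + 95 + 90 + 30 = 1570 s.
Lower bound: ⌈1570/195⌉ = 9 commercial breaks.
A packing using 10 commercial breaks:
  break 1: 180 = 180
  break 2: 175 = 175
  break 3: 175 = 175
  break 4: 170 = 170
  break 5: 155 + 30 = 185
  break 6: 135 = 135
  break 7: 130 = 130
  break 8: 125 = 125
  break 9: 110 = 110
  break 10: 95 + 90 = 185
No arrangement into 9 commercial breaks stays within capacity, so 10 is optimal.

10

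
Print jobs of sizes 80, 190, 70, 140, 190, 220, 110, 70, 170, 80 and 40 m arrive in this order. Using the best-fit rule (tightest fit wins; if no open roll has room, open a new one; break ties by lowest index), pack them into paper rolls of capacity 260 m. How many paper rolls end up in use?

6

  80 → roll 1 (new)  [load 80/260]
  190 → roll 2 (new)  [load 190/260]
  70 → roll 2  [load 260/260]
  140 → roll 1  [load 220/260]
  190 → roll 3 (new)  [load 190/260]
  220 → roll 4 (new)  [load 220/260]
  110 → roll 5 (new)  [load 110/260]
  70 → roll 3  [load 260/260]
  170 → roll 6 (new)  [load 170/260]
  80 → roll 6  [load 250/260]
  40 → roll 1  [load 260/260]
6 paper rolls opened.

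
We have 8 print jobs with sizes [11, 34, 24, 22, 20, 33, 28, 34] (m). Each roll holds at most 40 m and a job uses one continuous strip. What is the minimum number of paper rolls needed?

Total = 34 + 34 + 33 + 28 + 24 + 22 + 20 + 11 = 206 m.
Lower bound: ⌈206/40⌉ = 6 paper rolls.
A packing using 7 paper rolls:
  roll 1: 34 = 34
  roll 2: 34 = 34
  roll 3: 33 = 33
  roll 4: 28 + 11 = 39
  roll 5: 24 = 24
  roll 6: 22 = 22
  roll 7: 20 = 20
No arrangement into 6 paper rolls stays within capacity, so 7 is optimal.

7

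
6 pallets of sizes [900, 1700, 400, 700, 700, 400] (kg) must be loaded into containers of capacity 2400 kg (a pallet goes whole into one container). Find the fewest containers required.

Total = 1700 + 900 + 700 + 700 + 400 + 400 = 4800 kg.
Lower bound: ⌈4800/2400⌉ = 2 containers.
A packing using 2 containers:
  container 1: 1700 + 700 = 2400
  container 2: 900 + 700 + 400 + 400 = 2400
This matches the lower bound, so 2 is optimal.

2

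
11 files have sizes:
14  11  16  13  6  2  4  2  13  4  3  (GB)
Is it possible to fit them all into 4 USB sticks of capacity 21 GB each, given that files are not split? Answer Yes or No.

Total = 88 GB; ⌈88/21⌉ = 5.
At least 5 USB sticks are required, but only 4 are allowed.

No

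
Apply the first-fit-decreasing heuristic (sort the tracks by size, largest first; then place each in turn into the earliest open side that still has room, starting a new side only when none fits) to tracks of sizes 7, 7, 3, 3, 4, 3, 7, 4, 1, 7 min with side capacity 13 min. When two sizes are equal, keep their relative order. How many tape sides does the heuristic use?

4

Sorted descending: 7, 7, 7, 7, 4, 4, 3, 3, 3, 1.
  7 → side 1 (new)  [load 7/13]
  7 → side 2 (new)  [load 7/13]
  7 → side 3 (new)  [load 7/13]
  7 → side 4 (new)  [load 7/13]
  4 → side 1  [load 11/13]
  4 → side 2  [load 11/13]
  3 → side 3  [load 10/13]
  3 → side 3  [load 13/13]
  3 → side 4  [load 10/13]
  1 → side 1  [load 12/13]
4 tape sides opened.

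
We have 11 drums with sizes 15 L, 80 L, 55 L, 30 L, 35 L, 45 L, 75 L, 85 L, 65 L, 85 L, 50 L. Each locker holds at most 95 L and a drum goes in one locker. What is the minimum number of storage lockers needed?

Total = 85 + 85 + 80 + 75 + 65 + 55 + 50 + 45 + 35 + 30 + 15 = 620 L.
Lower bound: ⌈620/95⌉ = 7 storage lockers.
A packing using 7 storage lockers:
  locker 1: 85 = 85
  locker 2: 85 = 85
  locker 3: 80 + 15 = 95
  locker 4: 75 = 75
  locker 5: 65 + 30 = 95
  locker 6: 55 + 35 = 90
  locker 7: 50 + 45 = 95
This matches the lower bound, so 7 is optimal.

7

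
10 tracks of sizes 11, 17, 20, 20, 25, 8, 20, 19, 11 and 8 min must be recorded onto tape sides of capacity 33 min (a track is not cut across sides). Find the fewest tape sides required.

6

Total = 25 + 20 + 20 + 20 + 19 + 17 + 11 + 11 + 8 + 8 = 159 min.
Lower bound: ⌈159/33⌉ = 5 tape sides.
Also, 6 tracks each exceed 33/2 min, and no two of those can share a side, so at least 6 tape sides are needed.
A packing using 6 tape sides:
  side 1: 25 + 8 = 33
  side 2: 20 + 11 = 31
  side 3: 20 + 11 = 31
  side 4: 20 + 8 = 28
  side 5: 19 = 19
  side 6: 17 = 17
This matches the lower bound, so 6 is optimal.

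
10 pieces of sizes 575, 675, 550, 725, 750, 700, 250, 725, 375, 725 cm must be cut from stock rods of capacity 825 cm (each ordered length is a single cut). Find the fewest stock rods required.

9

Total = 750 + 725 + 725 + 725 + 700 + 675 + 575 + 550 + 375 + 250 = 6050 cm.
Lower bound: ⌈6050/825⌉ = 8 stock rods.
A packing using 9 stock rods:
  stock rod 1: 750 = 750
  stock rod 2: 725 = 725
  stock rod 3: 725 = 725
  stock rod 4: 725 = 725
  stock rod 5: 700 = 700
  stock rod 6: 675 = 675
  stock rod 7: 575 + 250 = 825
  stock rod 8: 550 = 550
  stock rod 9: 375 = 375
No arrangement into 8 stock rods stays within capacity, so 9 is optimal.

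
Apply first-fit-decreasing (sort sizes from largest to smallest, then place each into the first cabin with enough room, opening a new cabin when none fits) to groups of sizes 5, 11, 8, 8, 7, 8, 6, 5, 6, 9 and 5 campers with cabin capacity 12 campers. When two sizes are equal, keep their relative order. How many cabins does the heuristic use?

Sorted descending: 11, 9, 8, 8, 8, 7, 6, 6, 5, 5, 5.
  11 → cabin 1 (new)  [load 11/12]
  9 → cabin 2 (new)  [load 9/12]
  8 → cabin 3 (new)  [load 8/12]
  8 → cabin 4 (new)  [load 8/12]
  8 → cabin 5 (new)  [load 8/12]
  7 → cabin 6 (new)  [load 7/12]
  6 → cabin 7 (new)  [load 6/12]
  6 → cabin 7  [load 12/12]
  5 → cabin 6  [load 12/12]
  5 → cabin 8 (new)  [load 5/12]
  5 → cabin 8  [load 10/12]
8 cabins opened.

8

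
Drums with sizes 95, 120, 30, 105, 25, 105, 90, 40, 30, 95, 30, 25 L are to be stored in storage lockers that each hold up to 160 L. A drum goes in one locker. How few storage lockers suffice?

Total = 120 + 105 + 105 + 95 + 95 + 90 + 40 + 30 + 30 + 30 + 25 + 25 = 790 L.
Lower bound: ⌈790/160⌉ = 5 storage lockers.
Also, 6 drums each exceed 80 L, and no two of those can share a locker, so at least 6 storage lockers are needed.
A packing using 6 storage lockers:
  locker 1: 120 + 40 = 160
  locker 2: 105 + 30 + 25 = 160
  locker 3: 105 + 30 + 25 = 160
  locker 4: 95 + 30 = 125
  locker 5: 95 = 95
  locker 6: 90 = 90
This matches the lower bound, so 6 is optimal.

6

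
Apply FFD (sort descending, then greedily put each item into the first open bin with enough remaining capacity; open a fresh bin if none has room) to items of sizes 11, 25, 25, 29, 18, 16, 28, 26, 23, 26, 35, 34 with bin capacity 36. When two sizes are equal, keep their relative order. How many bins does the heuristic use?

Sorted descending: 35, 34, 29, 28, 26, 26, 25, 25, 23, 18, 16, 11.
  35 → bin 1 (new)  [load 35/36]
  34 → bin 2 (new)  [load 34/36]
  29 → bin 3 (new)  [load 29/36]
  28 → bin 4 (new)  [load 28/36]
  26 → bin 5 (new)  [load 26/36]
  26 → bin 6 (new)  [load 26/36]
  25 → bin 7 (new)  [load 25/36]
  25 → bin 8 (new)  [load 25/36]
  23 → bin 9 (new)  [load 23/36]
  18 → bin 10 (new)  [load 18/36]
  16 → bin 10  [load 34/36]
  11 → bin 7  [load 36/36]
10 bins opened.

10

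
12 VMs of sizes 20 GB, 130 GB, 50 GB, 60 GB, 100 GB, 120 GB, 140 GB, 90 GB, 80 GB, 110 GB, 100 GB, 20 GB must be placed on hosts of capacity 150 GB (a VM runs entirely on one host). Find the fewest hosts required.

8

Total = 140 + 130 + 120 + 110 + 100 + 100 + 90 + 80 + 60 + 50 + 20 + 20 = 1020 GB.
Lower bound: ⌈1020/150⌉ = 7 hosts.
Also, 8 VMs each exceed 75 GB, and no two of those can share a host, so at least 8 hosts are needed.
A packing using 8 hosts:
  host 1: 140 = 140
  host 2: 130 + 20 = 150
  host 3: 120 + 20 = 140
  host 4: 110 = 110
  host 5: 100 + 50 = 150
  host 6: 100 = 100
  host 7: 90 + 60 = 150
  host 8: 80 = 80
This matches the lower bound, so 8 is optimal.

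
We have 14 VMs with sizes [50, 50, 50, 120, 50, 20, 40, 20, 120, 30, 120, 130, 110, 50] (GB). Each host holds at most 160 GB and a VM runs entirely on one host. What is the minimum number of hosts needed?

Total = 130 + 120 + 120 + 120 + 110 + 50 + 50 + 50 + 50 + 50 + 40 + 30 + 20 + 20 = 960 GB.
Lower bound: ⌈960/160⌉ = 6 hosts.
A packing using 7 hosts:
  host 1: 130 + 30 = 160
  host 2: 120 + 40 = 160
  host 3: 120 + 20 + 20 = 160
  host 4: 120 = 120
  host 5: 110 + 50 = 160
  host 6: 50 + 50 + 50 = 150
  host 7: 50 = 50
No arrangement into 6 hosts stays within capacity, so 7 is optimal.

7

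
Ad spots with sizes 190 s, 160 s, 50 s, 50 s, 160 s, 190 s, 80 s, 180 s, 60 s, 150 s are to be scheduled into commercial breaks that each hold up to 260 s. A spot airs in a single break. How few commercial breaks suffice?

6

Total = 190 + 190 + 180 + 160 + 160 + 150 + 80 + 60 + 50 + 50 = 1270 s.
Lower bound: ⌈1270/260⌉ = 5 commercial breaks.
Also, 6 ad spots each exceed 130 s, and no two of those can share a break, so at least 6 commercial breaks are needed.
A packing using 6 commercial breaks:
  break 1: 190 + 60 = 250
  break 2: 190 + 50 = 240
  break 3: 180 + 80 = 260
  break 4: 160 + 50 = 210
  break 5: 160 = 160
  break 6: 150 = 150
This matches the lower bound, so 6 is optimal.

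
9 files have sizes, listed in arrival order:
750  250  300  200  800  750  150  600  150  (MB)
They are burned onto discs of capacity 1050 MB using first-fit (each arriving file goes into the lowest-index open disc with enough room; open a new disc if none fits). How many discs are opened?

  750 → disc 1 (new)  [load 750/1050]
  250 → disc 1  [load 1000/1050]
  300 → disc 2 (new)  [load 300/1050]
  200 → disc 2  [load 500/1050]
  800 → disc 3 (new)  [load 800/1050]
  750 → disc 4 (new)  [load 750/1050]
  150 → disc 2  [load 650/1050]
  600 → disc 5 (new)  [load 600/1050]
  150 → disc 2  [load 800/1050]
5 discs opened.

5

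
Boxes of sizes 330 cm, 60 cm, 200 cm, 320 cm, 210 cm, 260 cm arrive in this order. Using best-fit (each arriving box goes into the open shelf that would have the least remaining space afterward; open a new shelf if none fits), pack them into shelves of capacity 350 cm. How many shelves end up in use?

5

  330 → shelf 1 (new)  [load 330/350]
  60 → shelf 2 (new)  [load 60/350]
  200 → shelf 2  [load 260/350]
  320 → shelf 3 (new)  [load 320/350]
  210 → shelf 4 (new)  [load 210/350]
  260 → shelf 5 (new)  [load 260/350]
5 shelves opened.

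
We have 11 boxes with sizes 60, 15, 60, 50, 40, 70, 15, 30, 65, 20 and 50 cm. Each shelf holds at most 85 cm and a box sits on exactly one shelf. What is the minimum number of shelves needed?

7

Total = 70 + 65 + 60 + 60 + 50 + 50 + 40 + 30 + 20 + 15 + 15 = 475 cm.
Lower bound: ⌈475/85⌉ = 6 shelves.
A packing using 7 shelves:
  shelf 1: 70 + 15 = 85
  shelf 2: 65 + 20 = 85
  shelf 3: 60 + 15 = 75
  shelf 4: 60 = 60
  shelf 5: 50 + 30 = 80
  shelf 6: 50 = 50
  shelf 7: 40 = 40
No arrangement into 6 shelves stays within capacity, so 7 is optimal.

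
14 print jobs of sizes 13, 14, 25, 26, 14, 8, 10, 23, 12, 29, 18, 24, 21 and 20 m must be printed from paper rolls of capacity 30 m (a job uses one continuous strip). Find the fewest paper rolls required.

10

Total = 29 + 26 + 25 + 24 + 23 + 21 + 20 + 18 + 14 + 14 + 13 + 12 + 10 + 8 = 257 m.
Lower bound: ⌈257/30⌉ = 9 paper rolls.
A packing using 10 paper rolls:
  roll 1: 29 = 29
  roll 2: 26 = 26
  roll 3: 25 = 25
  roll 4: 24 = 24
  roll 5: 23 = 23
  roll 6: 21 + 8 = 29
  roll 7: 20 + 10 = 30
  roll 8: 18 + 12 = 30
  roll 9: 14 + 14 = 28
  roll 10: 13 = 13
No arrangement into 9 paper rolls stays within capacity, so 10 is optimal.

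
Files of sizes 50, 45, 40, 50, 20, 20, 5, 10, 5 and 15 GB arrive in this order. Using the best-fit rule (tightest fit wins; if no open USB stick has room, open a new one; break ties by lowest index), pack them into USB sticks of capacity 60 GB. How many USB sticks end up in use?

5

  50 → USB stick 1 (new)  [load 50/60]
  45 → USB stick 2 (new)  [load 45/60]
  40 → USB stick 3 (new)  [load 40/60]
  50 → USB stick 4 (new)  [load 50/60]
  20 → USB stick 3  [load 60/60]
  20 → USB stick 5 (new)  [load 20/60]
  5 → USB stick 1  [load 55/60]
  10 → USB stick 4  [load 60/60]
  5 → USB stick 1  [load 60/60]
  15 → USB stick 2  [load 60/60]
5 USB sticks opened.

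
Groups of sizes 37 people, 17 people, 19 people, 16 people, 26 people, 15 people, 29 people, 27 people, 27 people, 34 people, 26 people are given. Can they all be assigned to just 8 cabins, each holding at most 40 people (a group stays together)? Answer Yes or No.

No

Total = 273 people; ⌈273/40⌉ = 7.
The bound of 7 does not rule out 8, but exhaustive search shows no assignment into 8 cabins of capacity 40 people exists — the minimum is 9.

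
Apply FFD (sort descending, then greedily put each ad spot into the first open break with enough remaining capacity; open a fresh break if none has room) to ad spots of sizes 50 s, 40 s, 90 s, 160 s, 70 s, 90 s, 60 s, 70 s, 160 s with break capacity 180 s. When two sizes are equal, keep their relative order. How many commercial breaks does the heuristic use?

Sorted descending: 160, 160, 90, 90, 70, 70, 60, 50, 40.
  160 → break 1 (new)  [load 160/180]
  160 → break 2 (new)  [load 160/180]
  90 → break 3 (new)  [load 90/180]
  90 → break 3  [load 180/180]
  70 → break 4 (new)  [load 70/180]
  70 → break 4  [load 140/180]
  60 → break 5 (new)  [load 60/180]
  50 → break 5  [load 110/180]
  40 → break 4  [load 180/180]
5 commercial breaks opened.

5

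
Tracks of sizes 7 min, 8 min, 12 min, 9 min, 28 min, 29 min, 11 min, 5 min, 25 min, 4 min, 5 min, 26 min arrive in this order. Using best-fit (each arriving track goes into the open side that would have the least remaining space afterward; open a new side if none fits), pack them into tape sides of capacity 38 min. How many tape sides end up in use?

5

  7 → side 1 (new)  [load 7/38]
  8 → side 1  [load 15/38]
  12 → side 1  [load 27/38]
  9 → side 1  [load 36/38]
  28 → side 2 (new)  [load 28/38]
  29 → side 3 (new)  [load 29/38]
  11 → side 4 (new)  [load 11/38]
  5 → side 3  [load 34/38]
  25 → side 4  [load 36/38]
  4 → side 3  [load 38/38]
  5 → side 2  [load 33/38]
  26 → side 5 (new)  [load 26/38]
5 tape sides opened.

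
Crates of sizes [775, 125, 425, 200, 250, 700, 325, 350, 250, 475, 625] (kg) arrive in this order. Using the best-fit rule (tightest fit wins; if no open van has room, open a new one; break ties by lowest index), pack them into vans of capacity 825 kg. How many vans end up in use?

  775 → van 1 (new)  [load 775/825]
  125 → van 2 (new)  [load 125/825]
  425 → van 2  [load 550/825]
  200 → van 2  [load 750/825]
  250 → van 3 (new)  [load 250/825]
  700 → van 4 (new)  [load 700/825]
  325 → van 3  [load 575/825]
  350 → van 5 (new)  [load 350/825]
  250 → van 3  [load 825/825]
  475 → van 5  [load 825/825]
  625 → van 6 (new)  [load 625/825]
6 vans opened.

6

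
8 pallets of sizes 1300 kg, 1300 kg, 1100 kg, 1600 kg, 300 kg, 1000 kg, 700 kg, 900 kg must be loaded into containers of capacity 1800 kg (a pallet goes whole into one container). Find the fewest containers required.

Total = 1600 + 1300 + 1300 + 1100 + 1000 + 900 + 700 + 300 = 8200 kg.
Lower bound: ⌈8200/1800⌉ = 5 containers.
A packing using 6 containers:
  container 1: 1600 = 1600
  container 2: 1300 + 300 = 1600
  container 3: 1300 = 1300
  container 4: 1100 + 700 = 1800
  container 5: 1000 = 1000
  container 6: 900 = 900
No arrangement into 5 containers stays within capacity, so 6 is optimal.

6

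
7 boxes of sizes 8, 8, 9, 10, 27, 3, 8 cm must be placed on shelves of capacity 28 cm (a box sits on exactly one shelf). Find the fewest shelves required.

Total = 27 + 10 + 9 + 8 + 8 + 8 + 3 = 73 cm.
Lower bound: ⌈73/28⌉ = 3 shelves.
A packing using 3 shelves:
  shelf 1: 27 = 27
  shelf 2: 10 + 9 + 8 = 27
  shelf 3: 8 + 8 + 3 = 19
This matches the lower bound, so 3 is optimal.

3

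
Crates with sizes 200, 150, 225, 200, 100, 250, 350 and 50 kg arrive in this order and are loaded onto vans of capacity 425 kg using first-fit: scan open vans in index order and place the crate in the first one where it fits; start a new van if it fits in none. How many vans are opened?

4

  200 → van 1 (new)  [load 200/425]
  150 → van 1  [load 350/425]
  225 → van 2 (new)  [load 225/425]
  200 → van 2  [load 425/425]
  100 → van 3 (new)  [load 100/425]
  250 → van 3  [load 350/425]
  350 → van 4 (new)  [load 350/425]
  50 → van 1  [load 400/425]
4 vans opened.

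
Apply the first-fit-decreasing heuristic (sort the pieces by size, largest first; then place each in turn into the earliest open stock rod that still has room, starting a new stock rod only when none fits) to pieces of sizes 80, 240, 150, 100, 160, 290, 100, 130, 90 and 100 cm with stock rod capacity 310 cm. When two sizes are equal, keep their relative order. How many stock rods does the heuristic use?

Sorted descending: 290, 240, 160, 150, 130, 100, 100, 100, 90, 80.
  290 → stock rod 1 (new)  [load 290/310]
  240 → stock rod 2 (new)  [load 240/310]
  160 → stock rod 3 (new)  [load 160/310]
  150 → stock rod 3  [load 310/310]
  130 → stock rod 4 (new)  [load 130/310]
  100 → stock rod 4  [load 230/310]
  100 → stock rod 5 (new)  [load 100/310]
  100 → stock rod 5  [load 200/310]
  90 → stock rod 5  [load 290/310]
  80 → stock rod 4  [load 310/310]
5 stock rods opened.

5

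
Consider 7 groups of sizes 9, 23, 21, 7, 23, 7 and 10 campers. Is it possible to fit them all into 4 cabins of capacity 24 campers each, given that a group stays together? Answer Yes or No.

Total = 100 campers; ⌈100/24⌉ = 5.
At least 5 cabins are required, but only 4 are allowed.

No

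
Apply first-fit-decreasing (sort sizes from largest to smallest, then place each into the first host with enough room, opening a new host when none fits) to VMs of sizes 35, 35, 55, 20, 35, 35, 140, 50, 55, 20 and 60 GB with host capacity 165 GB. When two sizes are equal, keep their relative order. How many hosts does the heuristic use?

4

Sorted descending: 140, 60, 55, 55, 50, 35, 35, 35, 35, 20, 20.
  140 → host 1 (new)  [load 140/165]
  60 → host 2 (new)  [load 60/165]
  55 → host 2  [load 115/165]
  55 → host 3 (new)  [load 55/165]
  50 → host 2  [load 165/165]
  35 → host 3  [load 90/165]
  35 → host 3  [load 125/165]
  35 → host 3  [load 160/165]
  35 → host 4 (new)  [load 35/165]
  20 → host 1  [load 160/165]
  20 → host 4  [load 55/165]
4 hosts opened.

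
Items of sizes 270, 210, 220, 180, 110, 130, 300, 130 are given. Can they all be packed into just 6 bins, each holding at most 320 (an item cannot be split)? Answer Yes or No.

A valid assignment using 6 bins:
  bin 1: 300 = 300
  bin 2: 270 = 270
  bin 3: 220 = 220
  bin 4: 210 + 110 = 320
  bin 5: 180 + 130 = 310
  bin 6: 130 = 130
Every load is within 320, so 6 bins suffice.

Yes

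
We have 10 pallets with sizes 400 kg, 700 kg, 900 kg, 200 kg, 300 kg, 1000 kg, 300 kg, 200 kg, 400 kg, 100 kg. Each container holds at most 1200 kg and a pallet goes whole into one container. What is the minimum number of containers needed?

4

Total = 1000 + 900 + 700 + 400 + 400 + 300 + 300 + 200 + 200 + 100 = 4500 kg.
Lower bound: ⌈4500/1200⌉ = 4 containers.
A packing using 4 containers:
  container 1: 1000 + 200 = 1200
  container 2: 900 + 300 = 1200
  container 3: 700 + 400 + 100 = 1200
  container 4: 400 + 300 + 200 = 900
This matches the lower bound, so 4 is optimal.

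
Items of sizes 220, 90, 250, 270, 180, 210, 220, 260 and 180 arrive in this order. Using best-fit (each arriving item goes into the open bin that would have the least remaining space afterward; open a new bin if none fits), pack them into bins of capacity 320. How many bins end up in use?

8

  220 → bin 1 (new)  [load 220/320]
  90 → bin 1  [load 310/320]
  250 → bin 2 (new)  [load 250/320]
  270 → bin 3 (new)  [load 270/320]
  180 → bin 4 (new)  [load 180/320]
  210 → bin 5 (new)  [load 210/320]
  220 → bin 6 (new)  [load 220/320]
  260 → bin 7 (new)  [load 260/320]
  180 → bin 8 (new)  [load 180/320]
8 bins opened.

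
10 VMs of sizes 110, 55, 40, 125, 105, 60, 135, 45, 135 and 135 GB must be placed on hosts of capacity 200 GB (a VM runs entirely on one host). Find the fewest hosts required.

Total = 135 + 135 + 135 + 125 + 110 + 105 + 60 + 55 + 45 + 40 = 945 GB.
Lower bound: ⌈945/200⌉ = 5 hosts.
Also, 6 VMs each exceed 100 GB, and no two of those can share a host, so at least 6 hosts are needed.
A packing using 6 hosts:
  host 1: 135 + 60 = 195
  host 2: 135 + 55 = 190
  host 3: 135 + 45 = 180
  host 4: 125 + 40 = 165
  host 5: 110 = 110
  host 6: 105 = 105
This matches the lower bound, so 6 is optimal.

6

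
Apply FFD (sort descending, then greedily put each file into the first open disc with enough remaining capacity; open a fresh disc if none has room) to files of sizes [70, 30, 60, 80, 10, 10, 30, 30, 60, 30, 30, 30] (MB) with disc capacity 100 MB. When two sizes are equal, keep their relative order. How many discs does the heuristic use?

5

Sorted descending: 80, 70, 60, 60, 30, 30, 30, 30, 30, 30, 10, 10.
  80 → disc 1 (new)  [load 80/100]
  70 → disc 2 (new)  [load 70/100]
  60 → disc 3 (new)  [load 60/100]
  60 → disc 4 (new)  [load 60/100]
  30 → disc 2  [load 100/100]
  30 → disc 3  [load 90/100]
  30 → disc 4  [load 90/100]
  30 → disc 5 (new)  [load 30/100]
  30 → disc 5  [load 60/100]
  30 → disc 5  [load 90/100]
  10 → disc 1  [load 90/100]
  10 → disc 1  [load 100/100]
5 discs opened.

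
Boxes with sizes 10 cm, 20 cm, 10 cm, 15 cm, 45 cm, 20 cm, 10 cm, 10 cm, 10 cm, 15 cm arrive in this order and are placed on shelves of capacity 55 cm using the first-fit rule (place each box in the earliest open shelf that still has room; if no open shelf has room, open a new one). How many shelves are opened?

3

  10 → shelf 1 (new)  [load 10/55]
  20 → shelf 1  [load 30/55]
  10 → shelf 1  [load 40/55]
  15 → shelf 1  [load 55/55]
  45 → shelf 2 (new)  [load 45/55]
  20 → shelf 3 (new)  [load 20/55]
  10 → shelf 2  [load 55/55]
  10 → shelf 3  [load 30/55]
  10 → shelf 3  [load 40/55]
  15 → shelf 3  [load 55/55]
3 shelves opened.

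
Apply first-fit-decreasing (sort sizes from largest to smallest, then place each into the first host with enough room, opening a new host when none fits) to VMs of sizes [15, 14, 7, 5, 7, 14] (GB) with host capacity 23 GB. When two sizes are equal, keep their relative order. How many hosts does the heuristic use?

3

Sorted descending: 15, 14, 14, 7, 7, 5.
  15 → host 1 (new)  [load 15/23]
  14 → host 2 (new)  [load 14/23]
  14 → host 3 (new)  [load 14/23]
  7 → host 1  [load 22/23]
  7 → host 2  [load 21/23]
  5 → host 3  [load 19/23]
3 hosts opened.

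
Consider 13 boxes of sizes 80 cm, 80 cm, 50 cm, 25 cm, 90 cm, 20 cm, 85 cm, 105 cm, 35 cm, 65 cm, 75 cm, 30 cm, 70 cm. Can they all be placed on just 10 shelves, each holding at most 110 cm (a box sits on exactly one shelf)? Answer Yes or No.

Yes

A valid assignment using 9 shelves:
  shelf 1: 105 = 105
  shelf 2: 90 + 20 = 110
  shelf 3: 85 + 25 = 110
  shelf 4: 80 + 30 = 110
  shelf 5: 80 = 80
  shelf 6: 75 + 35 = 110
  shelf 7: 70 = 70
  shelf 8: 65 = 65
  shelf 9: 50 = 50
That uses only 9 ≤ 10, so 10 shelves are enough.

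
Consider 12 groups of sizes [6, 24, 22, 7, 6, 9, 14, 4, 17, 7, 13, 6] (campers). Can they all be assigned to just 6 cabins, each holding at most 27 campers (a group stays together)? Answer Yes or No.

Yes

A valid assignment using 6 cabins:
  cabin 1: 24 = 24
  cabin 2: 22 + 4 = 26
  cabin 3: 17 + 9 = 26
  cabin 4: 14 + 13 = 27
  cabin 5: 7 + 7 + 6 + 6 = 26
  cabin 6: 6 = 6
Every load is within 27 campers, so 6 cabins suffice.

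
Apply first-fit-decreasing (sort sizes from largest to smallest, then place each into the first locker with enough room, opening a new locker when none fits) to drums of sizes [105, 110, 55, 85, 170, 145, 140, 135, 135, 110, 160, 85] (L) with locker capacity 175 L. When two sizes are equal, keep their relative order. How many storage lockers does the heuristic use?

10

Sorted descending: 170, 160, 145, 140, 135, 135, 110, 110, 105, 85, 85, 55.
  170 → locker 1 (new)  [load 170/175]
  160 → locker 2 (new)  [load 160/175]
  145 → locker 3 (new)  [load 145/175]
  140 → locker 4 (new)  [load 140/175]
  135 → locker 5 (new)  [load 135/175]
  135 → locker 6 (new)  [load 135/175]
  110 → locker 7 (new)  [load 110/175]
  110 → locker 8 (new)  [load 110/175]
  105 → locker 9 (new)  [load 105/175]
  85 → locker 10 (new)  [load 85/175]
  85 → locker 10  [load 170/175]
  55 → locker 7  [load 165/175]
10 storage lockers opened.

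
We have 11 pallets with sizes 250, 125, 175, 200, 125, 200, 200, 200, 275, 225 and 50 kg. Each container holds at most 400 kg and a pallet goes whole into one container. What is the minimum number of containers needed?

Total = 275 + 250 + 225 + 200 + 200 + 200 + 200 + 175 + 125 + 125 + 50 = 2025 kg.
Lower bound: ⌈2025/400⌉ = 6 containers.
A packing using 6 containers:
  container 1: 275 + 125 = 400
  container 2: 250 + 125 = 375
  container 3: 225 + 175 = 400
  container 4: 200 + 200 = 400
  container 5: 200 + 200 = 400
  container 6: 50 = 50
This matches the lower bound, so 6 is optimal.

6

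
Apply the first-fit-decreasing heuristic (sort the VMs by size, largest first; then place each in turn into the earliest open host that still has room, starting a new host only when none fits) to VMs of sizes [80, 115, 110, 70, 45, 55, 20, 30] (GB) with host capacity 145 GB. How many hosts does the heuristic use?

4

Sorted descending: 115, 110, 80, 70, 55, 45, 30, 20.
  115 → host 1 (new)  [load 115/145]
  110 → host 2 (new)  [load 110/145]
  80 → host 3 (new)  [load 80/145]
  70 → host 4 (new)  [load 70/145]
  55 → host 3  [load 135/145]
  45 → host 4  [load 115/145]
  30 → host 1  [load 145/145]
  20 → host 2  [load 130/145]
4 hosts opened.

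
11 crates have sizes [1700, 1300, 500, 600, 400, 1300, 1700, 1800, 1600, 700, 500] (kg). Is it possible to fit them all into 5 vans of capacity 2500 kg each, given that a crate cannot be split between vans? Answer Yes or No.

Total = 12100 kg; ⌈12100/2500⌉ = 5.
6 crates each exceed half the capacity and cannot share a van, forcing at least 6 vans.
At least 6 vans are required, but only 5 are allowed.

No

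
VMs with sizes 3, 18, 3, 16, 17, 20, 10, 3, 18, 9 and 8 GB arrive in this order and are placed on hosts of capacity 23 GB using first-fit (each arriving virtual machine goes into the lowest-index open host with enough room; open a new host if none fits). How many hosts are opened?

  3 → host 1 (new)  [load 3/23]
  18 → host 1  [load 21/23]
  3 → host 2 (new)  [load 3/23]
  16 → host 2  [load 19/23]
  17 → host 3 (new)  [load 17/23]
  20 → host 4 (new)  [load 20/23]
  10 → host 5 (new)  [load 10/23]
  3 → host 2  [load 22/23]
  18 → host 6 (new)  [load 18/23]
  9 → host 5  [load 19/23]
  8 → host 7 (new)  [load 8/23]
7 hosts opened.

7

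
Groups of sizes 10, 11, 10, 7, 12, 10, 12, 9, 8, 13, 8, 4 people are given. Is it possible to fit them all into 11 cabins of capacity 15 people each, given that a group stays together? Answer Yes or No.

A valid assignment using 10 cabins:
  cabin 1: 13 = 13
  cabin 2: 12 = 12
  cabin 3: 12 = 12
  cabin 4: 11 + 4 = 15
  cabin 5: 10 = 10
  cabin 6: 10 = 10
  cabin 7: 10 = 10
  cabin 8: 9 = 9
  cabin 9: 8 + 7 = 15
  cabin 10: 8 = 8
That uses only 10 ≤ 11, so 11 cabins are enough.

Yes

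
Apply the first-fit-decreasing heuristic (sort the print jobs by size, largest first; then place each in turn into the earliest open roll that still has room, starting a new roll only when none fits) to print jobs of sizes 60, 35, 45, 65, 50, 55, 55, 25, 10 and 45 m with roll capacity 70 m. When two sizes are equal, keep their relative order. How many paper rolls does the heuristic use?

Sorted descending: 65, 60, 55, 55, 50, 45, 45, 35, 25, 10.
  65 → roll 1 (new)  [load 65/70]
  60 → roll 2 (new)  [load 60/70]
  55 → roll 3 (new)  [load 55/70]
  55 → roll 4 (new)  [load 55/70]
  50 → roll 5 (new)  [load 50/70]
  45 → roll 6 (new)  [load 45/70]
  45 → roll 7 (new)  [load 45/70]
  35 → roll 8 (new)  [load 35/70]
  25 → roll 6  [load 70/70]
  10 → roll 2  [load 70/70]
8 paper rolls opened.

8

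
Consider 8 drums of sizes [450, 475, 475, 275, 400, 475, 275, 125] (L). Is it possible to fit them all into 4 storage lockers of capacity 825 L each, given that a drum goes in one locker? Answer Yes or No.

No

Total = 2950 L; ⌈2950/825⌉ = 4.
The bound of 4 does not rule out 4, but exhaustive search shows no assignment into 4 storage lockers of capacity 825 L exists — the minimum is 5.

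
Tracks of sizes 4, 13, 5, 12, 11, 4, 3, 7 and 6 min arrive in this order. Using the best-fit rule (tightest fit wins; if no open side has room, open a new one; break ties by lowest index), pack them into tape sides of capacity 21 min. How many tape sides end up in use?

4

  4 → side 1 (new)  [load 4/21]
  13 → side 1  [load 17/21]
  5 → side 2 (new)  [load 5/21]
  12 → side 2  [load 17/21]
  11 → side 3 (new)  [load 11/21]
  4 → side 1  [load 21/21]
  3 → side 2  [load 20/21]
  7 → side 3  [load 18/21]
  6 → side 4 (new)  [load 6/21]
4 tape sides opened.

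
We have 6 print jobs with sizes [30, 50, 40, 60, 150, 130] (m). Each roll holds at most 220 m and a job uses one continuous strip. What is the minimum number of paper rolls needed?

Total = 150 + 130 + 60 + 50 + 40 + 30 = 460 m.
Lower bound: ⌈460/220⌉ = 3 paper rolls.
A packing using 3 paper rolls:
  roll 1: 150 + 60 = 210
  roll 2: 130 + 50 + 40 = 220
  roll 3: 30 = 30
This matches the lower bound, so 3 is optimal.

3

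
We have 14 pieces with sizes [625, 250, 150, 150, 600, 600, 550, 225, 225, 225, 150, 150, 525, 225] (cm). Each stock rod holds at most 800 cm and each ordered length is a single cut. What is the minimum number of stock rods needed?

7

Total = 625 + 600 + 600 + 550 + 525 + 250 + 225 + 225 + 225 + 225 + 150 + 150 + 150 + 150 = 4650 cm.
Lower bound: ⌈4650/800⌉ = 6 stock rods.
A packing using 7 stock rods:
  stock rod 1: 625 + 150 = 775
  stock rod 2: 600 + 150 = 750
  stock rod 3: 600 + 150 = 750
  stock rod 4: 550 + 250 = 800
  stock rod 5: 525 + 225 = 750
  stock rod 6: 225 + 225 + 225 = 675
  stock rod 7: 150 = 150
No arrangement into 6 stock rods stays within capacity, so 7 is optimal.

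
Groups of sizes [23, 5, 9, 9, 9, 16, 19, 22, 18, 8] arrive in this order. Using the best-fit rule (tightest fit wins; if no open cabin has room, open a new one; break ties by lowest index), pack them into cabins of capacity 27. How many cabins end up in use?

6

  23 → cabin 1 (new)  [load 23/27]
  5 → cabin 2 (new)  [load 5/27]
  9 → cabin 2  [load 14/27]
  9 → cabin 2  [load 23/27]
  9 → cabin 3 (new)  [load 9/27]
  16 → cabin 3  [load 25/27]
  19 → cabin 4 (new)  [load 19/27]
  22 → cabin 5 (new)  [load 22/27]
  18 → cabin 6 (new)  [load 18/27]
  8 → cabin 4  [load 27/27]
6 cabins opened.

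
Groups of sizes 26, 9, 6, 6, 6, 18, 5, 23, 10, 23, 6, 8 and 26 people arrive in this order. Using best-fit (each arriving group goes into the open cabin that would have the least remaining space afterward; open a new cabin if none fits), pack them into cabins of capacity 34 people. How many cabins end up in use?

6

  26 → cabin 1 (new)  [load 26/34]
  9 → cabin 2 (new)  [load 9/34]
  6 → cabin 1  [load 32/34]
  6 → cabin 2  [load 15/34]
  6 → cabin 2  [load 21/34]
  18 → cabin 3 (new)  [load 18/34]
  5 → cabin 2  [load 26/34]
  23 → cabin 4 (new)  [load 23/34]
  10 → cabin 4  [load 33/34]
  23 → cabin 5 (new)  [load 23/34]
  6 → cabin 2  [load 32/34]
  8 → cabin 5  [load 31/34]
  26 → cabin 6 (new)  [load 26/34]
6 cabins opened.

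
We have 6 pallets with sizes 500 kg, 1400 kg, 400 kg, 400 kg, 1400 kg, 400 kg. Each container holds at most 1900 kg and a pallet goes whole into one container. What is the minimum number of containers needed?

Total = 1400 + 1400 + 500 + 400 + 400 + 400 = 4500 kg.
Lower bound: ⌈4500/1900⌉ = 3 containers.
A packing using 3 containers:
  container 1: 1400 + 500 = 1900
  container 2: 1400 + 400 = 1800
  container 3: 400 + 400 = 800
This matches the lower bound, so 3 is optimal.

3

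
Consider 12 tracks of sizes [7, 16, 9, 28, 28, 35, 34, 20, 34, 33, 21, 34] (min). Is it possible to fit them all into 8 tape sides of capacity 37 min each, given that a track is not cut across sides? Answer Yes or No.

No

Total = 299 min; ⌈299/37⌉ = 9.
At least 9 tape sides are required, but only 8 are allowed.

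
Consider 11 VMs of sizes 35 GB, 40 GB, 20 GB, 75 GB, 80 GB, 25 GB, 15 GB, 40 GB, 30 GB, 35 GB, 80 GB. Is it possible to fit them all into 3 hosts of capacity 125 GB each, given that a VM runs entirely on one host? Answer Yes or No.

Total = 475 GB; ⌈475/125⌉ = 4.
At least 4 hosts are required, but only 3 are allowed.

No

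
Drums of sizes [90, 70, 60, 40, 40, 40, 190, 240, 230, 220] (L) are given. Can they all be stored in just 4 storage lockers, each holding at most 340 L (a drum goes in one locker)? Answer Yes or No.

A valid assignment using 4 storage lockers:
  locker 1: 240 + 90 = 330
  locker 2: 230 + 70 + 40 = 340
  locker 3: 220 + 60 + 40 = 320
  locker 4: 190 + 40 = 230
Every load is within 340 L, so 4 storage lockers suffice.

Yes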